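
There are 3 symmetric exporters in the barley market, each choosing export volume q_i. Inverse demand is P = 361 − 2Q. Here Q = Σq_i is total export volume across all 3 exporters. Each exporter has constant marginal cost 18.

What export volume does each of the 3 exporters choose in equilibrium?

A representative exporter's profit is π_i = q_i(361 − 2Q) − 18q_i, with Q = q_i + Σ_{j≠i} q_j.
First-order condition: 343 − 4q_i − 2Σ_{j≠i} q_j = 0.
In a symmetric equilibrium every exporter chooses the same q, so Σ_{j≠i} q_j = 2q. The condition becomes 343 − 8q = 0, giving q = 343/8 = 42.875.

42.875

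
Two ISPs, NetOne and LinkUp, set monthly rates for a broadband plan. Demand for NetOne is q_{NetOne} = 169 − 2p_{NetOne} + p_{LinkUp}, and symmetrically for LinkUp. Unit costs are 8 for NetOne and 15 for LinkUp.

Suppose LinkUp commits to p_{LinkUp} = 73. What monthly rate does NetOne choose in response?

64.5

NetOne's profit: π = (p_{NetOne} − 8)(169 − 2p_{NetOne} + p_{LinkUp}).
∂π/∂p_{NetOne} = 185 − 4p_{NetOne} + p_{LinkUp} = 0 ⇒ p_{NetOne} = 46.25 + 0.25p_{LinkUp}.
At p_{LinkUp} = 73: p_{NetOne} = 46.25 + 0.25·73 = 64.5.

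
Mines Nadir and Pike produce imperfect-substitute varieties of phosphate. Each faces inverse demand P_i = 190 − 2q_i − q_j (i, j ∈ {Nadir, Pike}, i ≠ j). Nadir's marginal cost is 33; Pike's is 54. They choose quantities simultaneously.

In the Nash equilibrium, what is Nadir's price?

98.6

Mine Nadir's profit: π = q_{Nadir}(190 − 2q_{Nadir} − q_{Pike}) − 33q_{Nadir}.
∂π/∂q_{Nadir} = 157 − 4q_{Nadir} − q_{Pike} = 0 ⇒ q_{Nadir} = 39.25 − 0.25q_{Pike}.
Similarly q_{Pike} = 34 − 0.25q_{Nadir}.
Solving the two reaction functions simultaneously: (1 − (−0.25)(−0.25))q_{Nadir} = 39.25 − 0.25·34, so 0.9375q_{Nadir} = 30.75 and q_{Nadir} = 32.8.
Then q_{Pike} = 34 − 0.25·32.8 = 25.8.
P_{Nadir} = 190 − 2·32.8 − 25.8 = 98.6.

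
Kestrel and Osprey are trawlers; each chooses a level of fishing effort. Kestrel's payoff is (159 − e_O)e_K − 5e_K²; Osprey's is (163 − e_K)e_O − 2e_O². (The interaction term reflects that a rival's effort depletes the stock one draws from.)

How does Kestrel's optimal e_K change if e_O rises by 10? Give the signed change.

Expanding Kestrel's payoff: 159e_K − e_Oe_K − 5e_K².
∂π/∂e_K = 159 − e_O − 10e_K = 0, so e_K = 15.9 − 0.1e_O.
The reaction-function slope is −0.1, so a 10-unit rise in e_O moves e_K by −0.1 × 10 = −1. Kestrel's best response falls — the actions are strategic substitutes.

-1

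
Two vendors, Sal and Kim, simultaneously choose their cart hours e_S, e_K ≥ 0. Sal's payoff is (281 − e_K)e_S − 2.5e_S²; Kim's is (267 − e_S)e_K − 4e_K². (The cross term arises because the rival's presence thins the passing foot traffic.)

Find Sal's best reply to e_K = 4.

55.4

Expanding Sal's payoff: 281e_S − e_Ke_S − 2.5e_S².
∂π/∂e_S = 281 − e_K − 5e_S = 0, so e_S = 56.2 − 0.2e_K.
At e_K = 4: e_S = 56.2 − 0.2·4 = 55.4.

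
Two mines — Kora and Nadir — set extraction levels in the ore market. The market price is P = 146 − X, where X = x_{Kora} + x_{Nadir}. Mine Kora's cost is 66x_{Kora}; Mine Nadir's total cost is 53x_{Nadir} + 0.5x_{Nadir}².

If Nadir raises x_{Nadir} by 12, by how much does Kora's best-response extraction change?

-6

Mine Kora's profit: π = x_{Kora}(146 − (x_{Kora} + x_{Nadir})) − 66x_{Kora}.
∂π/∂x_{Kora} = 80 − 2x_{Kora} − x_{Nadir} = 0, so x_{Kora} = 40 − 0.5x_{Nadir}.
The reaction-function slope is −0.5, so a 12-unit rise in x_{Nadir} moves x_{Kora} by −0.5 × 12 = −6. Kora's best response falls — the actions are strategic substitutes.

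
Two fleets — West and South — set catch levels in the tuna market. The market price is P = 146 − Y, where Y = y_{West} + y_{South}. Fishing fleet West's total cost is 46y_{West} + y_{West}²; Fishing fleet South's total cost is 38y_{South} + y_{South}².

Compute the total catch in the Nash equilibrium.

41.6

Fishing fleet West's profit: π = y_{West}(146 − (y_{West} + y_{South})) − 46y_{West} − y_{West}².
∂π/∂y_{West} = 100 − 4y_{West} − y_{South} = 0, so y_{West} = 25 − 0.25y_{South}.
By the same steps for South: y_{South} = 27 − 0.25y_{West}.
Solving the two reaction functions simultaneously: (1 − (−0.25)(−0.25))y_{West} = 25 − 0.25·27, so 0.9375y_{West} = 18.25 and y_{West} = 292/15.
Then y_{South} = 27 − 0.25·(292/15) = 332/15.
Total catch: 292/15 + 332/15 = 41.6.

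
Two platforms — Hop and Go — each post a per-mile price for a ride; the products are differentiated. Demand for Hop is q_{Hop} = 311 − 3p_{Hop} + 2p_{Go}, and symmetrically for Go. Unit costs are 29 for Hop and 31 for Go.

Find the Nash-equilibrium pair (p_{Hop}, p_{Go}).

Hop's profit: π = (p_{Hop} − 29)(311 − 3p_{Hop} + 2p_{Go}).
∂π/∂p_{Hop} = 398 − 6p_{Hop} + 2p_{Go} = 0 ⇒ p_{Hop} = 199/3 + (1/3)p_{Go}.
Similarly p_{Go} = 202/3 + (1/3)p_{Hop}.
Solving the two reaction functions simultaneously: (1 − (1/3)(1/3))p_{Hop} = 199/3 + (1/3)·(202/3), so (8/9)p_{Hop} = 799/9 and p_{Hop} = 99.875.
Then p_{Go} = 202/3 + (1/3)·99.875 = 100.625.

99.875, 100.625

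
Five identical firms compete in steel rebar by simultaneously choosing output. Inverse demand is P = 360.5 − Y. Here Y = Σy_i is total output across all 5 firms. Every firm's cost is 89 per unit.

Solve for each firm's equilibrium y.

A representative firm's profit is π_i = y_i(360.5 − Y) − 89y_i, with Y = y_i + Σ_{j≠i} y_j.
First-order condition: 271.5 − 2y_i − Σ_{j≠i} y_j = 0.
Imposing symmetry (y_j = y for all j) turns Σ_{j≠i} y_j into 4y, so 271.5 = 6y and y = 45.25.

45.25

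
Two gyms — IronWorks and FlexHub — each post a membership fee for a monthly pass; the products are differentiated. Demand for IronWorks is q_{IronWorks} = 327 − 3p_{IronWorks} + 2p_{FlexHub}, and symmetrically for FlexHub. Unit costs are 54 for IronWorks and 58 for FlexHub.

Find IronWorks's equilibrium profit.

IronWorks's profit: π = (p_{IronWorks} − 54)(327 − 3p_{IronWorks} + 2p_{FlexHub}).
∂π/∂p_{IronWorks} = 489 − 6p_{IronWorks} + 2p_{FlexHub} = 0 ⇒ p_{IronWorks} = 81.5 + (1/3)p_{FlexHub}.
Similarly p_{FlexHub} = 83.5 + (1/3)p_{IronWorks}.
Substituting the second reaction function into the first: p_{IronWorks} = 81.5 + (1/3)(83.5 + (1/3)p_{IronWorks}), which gives (8/9)p_{IronWorks} = 328/3 ⇒ p_{IronWorks} = 123.
Then p_{FlexHub} = 83.5 + (1/3)·123 = 124.5.
q_{IronWorks} = 327 − 3·123 + 2·124.5 = 207.
Profit = (123 − 54)·207 = 14283.

14283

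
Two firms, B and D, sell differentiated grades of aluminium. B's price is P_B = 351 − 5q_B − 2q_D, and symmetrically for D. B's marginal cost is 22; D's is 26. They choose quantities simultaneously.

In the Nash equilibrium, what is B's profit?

3781.25

Firm B's profit: π = q_B(351 − 5q_B − 2q_D) − 22q_B.
∂π/∂q_B = 329 − 10q_B − 2q_D = 0 ⇒ q_B = 32.9 − 0.2q_D.
Similarly q_D = 32.5 − 0.2q_B.
Solving the two reaction functions simultaneously: (1 − (−0.2)(−0.2))q_B = 32.9 − 0.2·32.5, so 0.96q_B = 26.4 and q_B = 27.5.
Then q_D = 32.5 − 0.2·27.5 = 27.
P_B = 351 − 5·27.5 − 2·27 = 159.5.
Profit = (159.5 − 22)·27.5 = 3781.25.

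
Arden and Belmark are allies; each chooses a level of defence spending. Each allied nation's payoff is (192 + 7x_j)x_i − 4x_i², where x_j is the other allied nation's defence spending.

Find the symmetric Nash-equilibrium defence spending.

Arden's payoff is (192 + 7x_B)x_A − 4x_A².
∂π/∂x_A = 192 + 7x_B − 8x_A = 0, so x_A = 24 + 0.875x_B.
By symmetry x_B = x_A; substituting into the reaction function, 0.125x_A = 24 and x_A = 192.

192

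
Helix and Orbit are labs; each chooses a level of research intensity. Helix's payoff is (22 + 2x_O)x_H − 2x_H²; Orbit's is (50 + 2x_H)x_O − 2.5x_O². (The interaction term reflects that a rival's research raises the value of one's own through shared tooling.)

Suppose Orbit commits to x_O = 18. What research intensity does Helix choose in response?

14.5

Expanding Helix's payoff: 22x_H + 2x_Ox_H − 2x_H².
∂π/∂x_H = 22 + 2x_O − 4x_H = 0, so x_H = 5.5 + 0.5x_O.
At x_O = 18: x_H = 5.5 + 0.5·18 = 14.5.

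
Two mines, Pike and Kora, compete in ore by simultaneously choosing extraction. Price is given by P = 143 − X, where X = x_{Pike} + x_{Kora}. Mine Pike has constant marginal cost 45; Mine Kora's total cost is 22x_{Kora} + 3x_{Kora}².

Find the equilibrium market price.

89.2

Mine Pike's profit: π = x_{Pike}(143 − (x_{Pike} + x_{Kora})) − 45x_{Pike}.
∂π/∂x_{Pike} = 98 − 2x_{Pike} − x_{Kora} = 0, so x_{Pike} = 49 − 0.5x_{Kora}.
For Kora: ∂π/∂x_{Kora} = 121 − 8x_{Kora} − x_{Pike} = 0 ⇒ x_{Kora} = 15.125 − 0.125x_{Pike}.
Plugging x_{Kora} into Pike's best response: x_{Pike} = 49 − 0.5(15.125 − 0.125x_{Pike}) ⇒ 0.9375x_{Pike} = 41.4375, so x_{Pike} = 44.2.
Then x_{Kora} = 15.125 − 0.125·44.2 = 9.6.
Equilibrium price: P = 143 − 53.8 = 89.2.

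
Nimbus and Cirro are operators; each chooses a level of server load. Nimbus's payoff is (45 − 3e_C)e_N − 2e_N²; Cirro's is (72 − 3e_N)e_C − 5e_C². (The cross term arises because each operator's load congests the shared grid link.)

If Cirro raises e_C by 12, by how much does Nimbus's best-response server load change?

-9

Expanding Nimbus's payoff: 45e_N − 3e_Ce_N − 2e_N².
∂π/∂e_N = 45 − 3e_C − 4e_N = 0, so e_N = 11.25 − 0.75e_C.
The reaction-function slope is −0.75, so a 12-unit rise in e_C moves e_N by −0.75 × 12 = −9. Nimbus's best response falls — the actions are strategic substitutes.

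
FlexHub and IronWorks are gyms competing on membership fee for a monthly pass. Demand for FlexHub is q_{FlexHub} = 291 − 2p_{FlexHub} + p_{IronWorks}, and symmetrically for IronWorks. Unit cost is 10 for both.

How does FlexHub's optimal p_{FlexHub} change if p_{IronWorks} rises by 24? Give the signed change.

FlexHub's profit: π = (p_{FlexHub} − 10)(291 − 2p_{FlexHub} + p_{IronWorks}).
∂π/∂p_{FlexHub} = 311 − 4p_{FlexHub} + p_{IronWorks} = 0 ⇒ p_{FlexHub} = 77.75 + 0.25p_{IronWorks}.
The reaction-function slope is 0.25, so a 24-unit rise in p_{IronWorks} moves p_{FlexHub} by 0.25 × 24 = 6. FlexHub's best response rises — the actions are strategic complements.

6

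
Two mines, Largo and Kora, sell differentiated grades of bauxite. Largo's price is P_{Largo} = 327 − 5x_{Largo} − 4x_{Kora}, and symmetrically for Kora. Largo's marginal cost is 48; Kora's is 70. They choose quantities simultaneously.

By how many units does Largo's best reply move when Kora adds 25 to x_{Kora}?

-10

Mine Largo's profit: π = x_{Largo}(327 − 5x_{Largo} − 4x_{Kora}) − 48x_{Largo}.
∂π/∂x_{Largo} = 279 − 10x_{Largo} − 4x_{Kora} = 0 ⇒ x_{Largo} = 27.9 − 0.4x_{Kora}.
The reaction-function slope is −0.4, so a 25-unit rise in x_{Kora} moves x_{Largo} by −0.4 × 25 = −10. Largo's best response falls — the actions are strategic substitutes.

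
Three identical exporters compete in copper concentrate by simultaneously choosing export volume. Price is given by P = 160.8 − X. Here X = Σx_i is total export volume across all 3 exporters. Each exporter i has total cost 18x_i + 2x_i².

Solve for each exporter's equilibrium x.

17.85

A representative exporter's profit is π_i = x_i(160.8 − X) − 18x_i − 2x_i², with X = x_i + Σ_{j≠i} x_j.
First-order condition: 142.8 − 6x_i − Σ_{j≠i} x_j = 0.
Imposing symmetry (x_j = x for all j) turns Σ_{j≠i} x_j into 2x, so 142.8 = 8x and x = 17.85.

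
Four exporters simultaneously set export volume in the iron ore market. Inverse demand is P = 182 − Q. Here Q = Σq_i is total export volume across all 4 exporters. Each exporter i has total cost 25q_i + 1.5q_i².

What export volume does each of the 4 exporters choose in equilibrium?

19.625

A representative exporter's profit is π_i = q_i(182 − Q) − 25q_i − 1.5q_i², with Q = q_i + Σ_{j≠i} q_j.
First-order condition: 157 − 5q_i − Σ_{j≠i} q_j = 0.
With identical exporters, set every q_j = q: then 157 − 5q − 3q = 0, i.e. q = 157/8 = 19.625.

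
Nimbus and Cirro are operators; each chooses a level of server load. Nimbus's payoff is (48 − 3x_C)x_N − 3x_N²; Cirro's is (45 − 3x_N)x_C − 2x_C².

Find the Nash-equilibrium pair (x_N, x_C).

3.8, 8.4

Expanding Nimbus's payoff: 48x_N − 3x_Cx_N − 3x_N².
∂π/∂x_N = 48 − 3x_C − 6x_N = 0, so x_N = 8 − 0.5x_C.
Likewise for Cirro: x_C = 11.25 − 0.75x_N.
Solving the two reaction functions simultaneously: (1 − (−0.5)(−0.75))x_N = 8 − 0.5·11.25, so 0.625x_N = 2.375 and x_N = 3.8.
Then x_C = 11.25 − 0.75·3.8 = 8.4.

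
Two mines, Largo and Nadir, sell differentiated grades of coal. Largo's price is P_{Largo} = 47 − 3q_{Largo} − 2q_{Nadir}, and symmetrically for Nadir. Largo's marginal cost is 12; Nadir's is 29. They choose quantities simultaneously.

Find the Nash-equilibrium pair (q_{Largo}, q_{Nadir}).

Mine Largo's profit: π = q_{Largo}(47 − 3q_{Largo} − 2q_{Nadir}) − 12q_{Largo}.
∂π/∂q_{Largo} = 35 − 6q_{Largo} − 2q_{Nadir} = 0 ⇒ q_{Largo} = 35/6 − (1/3)q_{Nadir}.
Similarly q_{Nadir} = 3 − (1/3)q_{Largo}.
Solving the two reaction functions simultaneously: (1 − (−1/3)(−1/3))q_{Largo} = 35/6 − (1/3)·3, so (8/9)q_{Largo} = 29/6 and q_{Largo} = 5.4375.
Then q_{Nadir} = 3 − (1/3)·5.4375 = 1.1875.

5.4375, 1.1875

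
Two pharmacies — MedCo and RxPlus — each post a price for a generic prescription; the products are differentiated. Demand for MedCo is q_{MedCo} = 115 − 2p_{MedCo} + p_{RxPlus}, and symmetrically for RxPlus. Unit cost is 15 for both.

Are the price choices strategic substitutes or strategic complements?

MedCo's profit: π = (p_{MedCo} − 15)(115 − 2p_{MedCo} + p_{RxPlus}).
∂π/∂p_{MedCo} = 145 − 4p_{MedCo} + p_{RxPlus} = 0 ⇒ p_{MedCo} = 36.25 + 0.25p_{RxPlus}.
The best-response slope dp_{MedCo}/dp_{RxPlus} = 0.25 > 0: the reaction function is upward-sloping, so the choices are strategic complements.

strategic complements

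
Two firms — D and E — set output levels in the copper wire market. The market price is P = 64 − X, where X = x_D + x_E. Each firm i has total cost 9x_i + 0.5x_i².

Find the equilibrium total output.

27.5

Firm D's profit: π = x_D(64 − (x_D + x_E)) − 9x_D − 0.5x_D².
∂π/∂x_D = 55 − 3x_D − x_E = 0, so x_D = 55/3 − (1/3)x_E.
Setting x_D = x_E in the reaction function: x_D = 55/3 − (1/3)x_D, so x_D = (55/3) / (4/3) = 13.75.
Total output: 13.75 + 13.75 = 27.5.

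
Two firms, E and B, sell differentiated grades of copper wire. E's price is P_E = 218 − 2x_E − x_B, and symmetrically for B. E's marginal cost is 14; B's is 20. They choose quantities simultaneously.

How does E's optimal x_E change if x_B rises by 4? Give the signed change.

Firm E's profit: π = x_E(218 − 2x_E − x_B) − 14x_E.
∂π/∂x_E = 204 − 4x_E − x_B = 0 ⇒ x_E = 51 − 0.25x_B.
The reaction-function slope is −0.25, so a 4-unit rise in x_B moves x_E by −0.25 × 4 = −1. E's best response falls — the actions are strategic substitutes.

-1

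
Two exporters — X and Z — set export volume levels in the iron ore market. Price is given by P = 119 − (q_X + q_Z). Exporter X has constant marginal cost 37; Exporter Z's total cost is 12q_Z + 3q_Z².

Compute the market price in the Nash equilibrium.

73.6

Exporter X's profit: π = q_X(119 − (q_X + q_Z)) − 37q_X.
∂π/∂q_X = 82 − 2q_X − q_Z = 0, so q_X = 41 − 0.5q_Z.
For Z: ∂π/∂q_Z = 107 − 8q_Z − q_X = 0 ⇒ q_Z = 13.375 − 0.125q_X.
Solving the two reaction functions simultaneously: (1 − (−0.5)(−0.125))q_X = 41 − 0.5·13.375, so 0.9375q_X = 34.3125 and q_X = 36.6.
Then q_Z = 13.375 − 0.125·36.6 = 8.8.
Equilibrium price: P = 119 − 45.4 = 73.6.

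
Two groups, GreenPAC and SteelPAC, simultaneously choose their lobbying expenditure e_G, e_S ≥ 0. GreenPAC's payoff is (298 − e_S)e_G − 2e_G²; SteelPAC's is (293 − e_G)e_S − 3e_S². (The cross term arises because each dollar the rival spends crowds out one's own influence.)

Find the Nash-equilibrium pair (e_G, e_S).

Expanding GreenPAC's payoff: 298e_G − e_Se_G − 2e_G².
∂π/∂e_G = 298 − e_S − 4e_G = 0, so e_G = 74.5 − 0.25e_S.
Likewise for SteelPAC: e_S = 293/6 − (1/6)e_G.
Plugging e_S into GreenPAC's best response: e_G = 74.5 − 0.25(293/6 − (1/6)e_G) ⇒ (23/24)e_G = 1495/24, so e_G = 65.
Then e_S = 293/6 − (1/6)·65 = 38.

65, 38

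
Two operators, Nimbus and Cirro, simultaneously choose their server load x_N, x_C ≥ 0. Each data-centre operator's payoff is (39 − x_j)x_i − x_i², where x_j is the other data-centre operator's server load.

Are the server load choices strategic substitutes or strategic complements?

Nimbus's payoff is (39 − x_C)x_N − x_N².
∂π/∂x_N = 39 − x_C − 2x_N = 0, so x_N = 19.5 − 0.5x_C.
The best-response slope dx_N/dx_C = −0.5 < 0: the reaction function is downward-sloping, so the choices are strategic substitutes.

strategic substitutes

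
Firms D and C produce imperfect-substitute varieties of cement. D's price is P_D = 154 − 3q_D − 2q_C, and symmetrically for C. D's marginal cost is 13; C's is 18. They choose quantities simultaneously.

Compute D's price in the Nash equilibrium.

Firm D's profit: π = q_D(154 − 3q_D − 2q_C) − 13q_D.
∂π/∂q_D = 141 − 6q_D − 2q_C = 0 ⇒ q_D = 23.5 − (1/3)q_C.
Similarly q_C = 68/3 − (1/3)q_D.
Substituting the second reaction function into the first: q_D = 23.5 − (1/3)(68/3 − (1/3)q_D), which gives (8/9)q_D = 287/18 ⇒ q_D = 17.9375.
Then q_C = 68/3 − (1/3)·17.9375 = 16.6875.
P_D = 154 − 3·17.9375 − 2·16.6875 = 66.8125.

66.8125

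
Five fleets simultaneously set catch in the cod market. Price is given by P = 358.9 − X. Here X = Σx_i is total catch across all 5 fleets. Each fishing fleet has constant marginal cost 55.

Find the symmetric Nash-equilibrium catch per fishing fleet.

50.65

A representative fishing fleet's profit is π_i = x_i(358.9 − X) − 55x_i, with X = x_i + Σ_{j≠i} x_j.
First-order condition: 303.9 − 2x_i − Σ_{j≠i} x_j = 0.
With identical fishing fleets, set every x_j = x: then 303.9 − 2x − 4x = 0, i.e. x = 303.9/6 = 50.65.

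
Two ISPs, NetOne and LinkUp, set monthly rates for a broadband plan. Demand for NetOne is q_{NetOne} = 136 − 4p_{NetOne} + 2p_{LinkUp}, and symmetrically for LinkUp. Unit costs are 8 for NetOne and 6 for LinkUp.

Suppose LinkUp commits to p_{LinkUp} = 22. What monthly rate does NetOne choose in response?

26.5

NetOne's profit: π = (p_{NetOne} − 8)(136 − 4p_{NetOne} + 2p_{LinkUp}).
∂π/∂p_{NetOne} = 168 − 8p_{NetOne} + 2p_{LinkUp} = 0 ⇒ p_{NetOne} = 21 + 0.25p_{LinkUp}.
At p_{LinkUp} = 22: p_{NetOne} = 21 + 0.25·22 = 26.5.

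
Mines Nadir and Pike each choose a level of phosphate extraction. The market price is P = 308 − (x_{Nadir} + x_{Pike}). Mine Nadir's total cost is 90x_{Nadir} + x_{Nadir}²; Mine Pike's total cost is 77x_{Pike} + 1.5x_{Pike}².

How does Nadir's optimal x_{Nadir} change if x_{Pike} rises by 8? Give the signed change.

Mine Nadir's profit: π = x_{Nadir}(308 − (x_{Nadir} + x_{Pike})) − 90x_{Nadir} − x_{Nadir}².
∂π/∂x_{Nadir} = 218 − 4x_{Nadir} − x_{Pike} = 0, so x_{Nadir} = 54.5 − 0.25x_{Pike}.
The reaction-function slope is −0.25, so an 8-unit rise in x_{Pike} moves x_{Nadir} by −0.25 × 8 = −2. Nadir's best response falls — the actions are strategic substitutes.

-2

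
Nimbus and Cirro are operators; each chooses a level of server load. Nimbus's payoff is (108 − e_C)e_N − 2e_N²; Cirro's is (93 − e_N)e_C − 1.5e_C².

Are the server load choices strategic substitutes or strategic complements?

strategic substitutes

Expanding Nimbus's payoff: 108e_N − e_Ce_N − 2e_N².
∂π/∂e_N = 108 − e_C − 4e_N = 0, so e_N = 27 − 0.25e_C.
The best-response slope de_N/de_C = −0.25 < 0: the reaction function is downward-sloping, so the choices are strategic substitutes.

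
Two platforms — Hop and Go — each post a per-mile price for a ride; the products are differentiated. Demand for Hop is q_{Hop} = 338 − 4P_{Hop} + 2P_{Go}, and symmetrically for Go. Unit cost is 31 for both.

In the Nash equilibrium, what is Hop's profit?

8464

Hop's profit: π = (P_{Hop} − 31)(338 − 4P_{Hop} + 2P_{Go}).
∂π/∂P_{Hop} = 462 − 8P_{Hop} + 2P_{Go} = 0 ⇒ P_{Hop} = 57.75 + 0.25P_{Go}.
The game is symmetric, so in equilibrium P_{Go} = P_{Hop}: the reaction function gives 0.75P_{Hop} = 57.75, hence P_{Hop} = 77.
q_{Hop} = 338 − 4·77 + 2·77 = 184.
Profit = (77 − 31)·184 = 8464.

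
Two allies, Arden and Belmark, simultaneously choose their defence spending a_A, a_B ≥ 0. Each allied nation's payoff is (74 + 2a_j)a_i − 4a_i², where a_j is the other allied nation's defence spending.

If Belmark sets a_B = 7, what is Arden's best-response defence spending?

11

Arden's payoff is (74 + 2a_B)a_A − 4a_A².
∂π/∂a_A = 74 + 2a_B − 8a_A = 0, so a_A = 9.25 + 0.25a_B.
At a_B = 7: a_A = 9.25 + 0.25·7 = 11.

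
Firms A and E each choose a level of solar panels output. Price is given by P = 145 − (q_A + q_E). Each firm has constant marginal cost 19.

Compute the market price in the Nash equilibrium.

Firm A's profit: π = q_A(145 − (q_A + q_E)) − 19q_A.
∂π/∂q_A = 126 − 2q_A − q_E = 0, so q_A = 63 − 0.5q_E.
The game is symmetric, so in equilibrium q_E = q_A: the reaction function gives 1.5q_A = 63, hence q_A = 42.
Equilibrium price: P = 145 − 84 = 61.

61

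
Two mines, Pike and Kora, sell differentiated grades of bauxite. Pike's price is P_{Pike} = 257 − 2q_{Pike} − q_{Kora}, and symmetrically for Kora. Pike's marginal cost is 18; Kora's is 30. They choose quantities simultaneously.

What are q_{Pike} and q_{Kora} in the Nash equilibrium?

48.6, 44.6

Mine Pike's profit: π = q_{Pike}(257 − 2q_{Pike} − q_{Kora}) − 18q_{Pike}.
∂π/∂q_{Pike} = 239 − 4q_{Pike} − q_{Kora} = 0 ⇒ q_{Pike} = 59.75 − 0.25q_{Kora}.
Similarly q_{Kora} = 56.75 − 0.25q_{Pike}.
Solving the two reaction functions simultaneously: (1 − (−0.25)(−0.25))q_{Pike} = 59.75 − 0.25·56.75, so 0.9375q_{Pike} = 45.5625 and q_{Pike} = 48.6.
Then q_{Kora} = 56.75 − 0.25·48.6 = 44.6.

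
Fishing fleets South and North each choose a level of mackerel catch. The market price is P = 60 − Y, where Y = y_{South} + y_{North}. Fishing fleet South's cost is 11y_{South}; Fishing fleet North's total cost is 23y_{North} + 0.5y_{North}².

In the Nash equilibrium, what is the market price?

33

Fishing fleet South's profit: π = y_{South}(60 − (y_{South} + y_{North})) − 11y_{South}.
∂π/∂y_{South} = 49 − 2y_{South} − y_{North} = 0, so y_{South} = 24.5 − 0.5y_{North}.
For North: ∂π/∂y_{North} = 37 − 3y_{North} − y_{South} = 0 ⇒ y_{North} = 37/3 − (1/3)y_{South}.
Solving the two reaction functions simultaneously: (1 − (−0.5)(−1/3))y_{South} = 24.5 − 0.5·(37/3), so (5/6)y_{South} = 55/3 and y_{South} = 22.
Then y_{North} = 37/3 − (1/3)·22 = 5.
Equilibrium price: P = 60 − 27 = 33.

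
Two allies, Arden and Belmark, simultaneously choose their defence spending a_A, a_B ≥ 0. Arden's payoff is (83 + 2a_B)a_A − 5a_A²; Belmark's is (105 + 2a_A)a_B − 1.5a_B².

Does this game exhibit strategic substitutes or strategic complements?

Expanding Arden's payoff: 83a_A + 2a_Ba_A − 5a_A².
∂π/∂a_A = 83 + 2a_B − 10a_A = 0, so a_A = 8.3 + 0.2a_B.
The best-response slope da_A/da_B = 0.2 > 0: the reaction function is upward-sloping, so the choices are strategic complements.

strategic complements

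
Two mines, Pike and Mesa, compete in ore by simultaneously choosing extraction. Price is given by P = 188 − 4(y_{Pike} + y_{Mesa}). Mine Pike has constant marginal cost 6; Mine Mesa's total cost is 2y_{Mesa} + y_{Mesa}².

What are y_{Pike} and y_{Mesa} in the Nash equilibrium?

Mine Pike's profit: π = y_{Pike}(188 − 4(y_{Pike} + y_{Mesa})) − 6y_{Pike}.
∂π/∂y_{Pike} = 182 − 8y_{Pike} − 4y_{Mesa} = 0, so y_{Pike} = 22.75 − 0.5y_{Mesa}.
For Mesa: ∂π/∂y_{Mesa} = 186 − 10y_{Mesa} − 4y_{Pike} = 0 ⇒ y_{Mesa} = 18.6 − 0.4y_{Pike}.
Solving the two reaction functions simultaneously: (1 − (−0.5)(−0.4))y_{Pike} = 22.75 − 0.5·18.6, so 0.8y_{Pike} = 13.45 and y_{Pike} = 16.8125.
Then y_{Mesa} = 18.6 − 0.4·16.8125 = 11.875.

16.8125, 11.875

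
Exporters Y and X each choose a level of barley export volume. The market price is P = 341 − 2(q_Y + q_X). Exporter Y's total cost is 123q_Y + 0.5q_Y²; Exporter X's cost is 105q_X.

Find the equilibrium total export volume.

71.5

Exporter Y's profit: π = q_Y(341 − 2(q_Y + q_X)) − 123q_Y − 0.5q_Y².
∂π/∂q_Y = 218 − 5q_Y − 2q_X = 0, so q_Y = 43.6 − 0.4q_X.
For X: ∂π/∂q_X = 236 − 4q_X − 2q_Y = 0 ⇒ q_X = 59 − 0.5q_Y.
Substituting the second reaction function into the first: q_Y = 43.6 − 0.4(59 − 0.5q_Y), which gives 0.8q_Y = 20 ⇒ q_Y = 25.
Then q_X = 59 − 0.5·25 = 46.5.
Total export volume: 25 + 46.5 = 71.5.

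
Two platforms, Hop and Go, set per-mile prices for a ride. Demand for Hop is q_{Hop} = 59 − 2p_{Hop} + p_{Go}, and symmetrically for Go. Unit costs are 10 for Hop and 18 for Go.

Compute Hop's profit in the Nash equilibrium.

Hop's profit: π = (p_{Hop} − 10)(59 − 2p_{Hop} + p_{Go}).
∂π/∂p_{Hop} = 79 − 4p_{Hop} + p_{Go} = 0 ⇒ p_{Hop} = 19.75 + 0.25p_{Go}.
Similarly p_{Go} = 23.75 + 0.25p_{Hop}.
Substituting the second reaction function into the first: p_{Hop} = 19.75 + 0.25(23.75 + 0.25p_{Hop}), which gives 0.9375p_{Hop} = 25.6875 ⇒ p_{Hop} = 27.4.
Then p_{Go} = 23.75 + 0.25·27.4 = 30.6.
q_{Hop} = 59 − 2·27.4 + 30.6 = 34.8.
Profit = (27.4 − 10)·34.8 = 605.52.

605.52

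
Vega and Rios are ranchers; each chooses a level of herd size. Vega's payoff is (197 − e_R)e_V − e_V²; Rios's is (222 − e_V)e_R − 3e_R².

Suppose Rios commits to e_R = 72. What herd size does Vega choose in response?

Expanding Vega's payoff: 197e_V − e_Re_V − e_V².
∂π/∂e_V = 197 − e_R − 2e_V = 0, so e_V = 98.5 − 0.5e_R.
At e_R = 72: e_V = 98.5 − 0.5·72 = 62.5.

62.5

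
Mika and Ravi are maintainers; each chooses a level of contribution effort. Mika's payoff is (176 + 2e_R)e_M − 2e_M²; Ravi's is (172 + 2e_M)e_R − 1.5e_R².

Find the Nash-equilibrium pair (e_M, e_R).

Expanding Mika's payoff: 176e_M + 2e_Re_M − 2e_M².
∂π/∂e_M = 176 + 2e_R − 4e_M = 0, so e_M = 44 + 0.5e_R.
Likewise for Ravi: e_R = 172/3 + (2/3)e_M.
Solving the two reaction functions simultaneously: (1 − (0.5)(2/3))e_M = 44 + 0.5·(172/3), so (2/3)e_M = 218/3 and e_M = 109.
Then e_R = 172/3 + (2/3)·109 = 130.

109, 130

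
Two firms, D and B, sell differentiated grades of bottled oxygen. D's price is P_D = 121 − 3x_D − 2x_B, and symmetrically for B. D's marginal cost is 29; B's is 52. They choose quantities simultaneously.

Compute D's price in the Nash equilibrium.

67.8125

Firm D's profit: π = x_D(121 − 3x_D − 2x_B) − 29x_D.
∂π/∂x_D = 92 − 6x_D − 2x_B = 0 ⇒ x_D = 46/3 − (1/3)x_B.
Similarly x_B = 11.5 − (1/3)x_D.
Substituting the second reaction function into the first: x_D = 46/3 − (1/3)(11.5 − (1/3)x_D), which gives (8/9)x_D = 11.5 ⇒ x_D = 12.9375.
Then x_B = 11.5 − (1/3)·12.9375 = 7.1875.
P_D = 121 − 3·12.9375 − 2·7.1875 = 67.8125.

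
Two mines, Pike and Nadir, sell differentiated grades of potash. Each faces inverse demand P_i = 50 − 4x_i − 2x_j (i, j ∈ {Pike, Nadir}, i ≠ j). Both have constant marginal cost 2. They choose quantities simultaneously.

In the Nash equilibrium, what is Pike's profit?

92.16

Mine Pike's profit: π = x_{Pike}(50 − 4x_{Pike} − 2x_{Nadir}) − 2x_{Pike}.
∂π/∂x_{Pike} = 48 − 8x_{Pike} − 2x_{Nadir} = 0 ⇒ x_{Pike} = 6 − 0.25x_{Nadir}.
By symmetry x_{Nadir} = x_{Pike}; substituting into the reaction function, 1.25x_{Pike} = 6 and x_{Pike} = 4.8.
P_{Pike} = 50 − 4·4.8 − 2·4.8 = 21.2.
Profit = (21.2 − 2)·4.8 = 92.16.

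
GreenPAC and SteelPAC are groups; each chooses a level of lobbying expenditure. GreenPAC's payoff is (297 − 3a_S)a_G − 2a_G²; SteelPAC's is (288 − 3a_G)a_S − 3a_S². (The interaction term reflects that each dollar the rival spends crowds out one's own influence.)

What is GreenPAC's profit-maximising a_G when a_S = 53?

34.5

Expanding GreenPAC's payoff: 297a_G − 3a_Sa_G − 2a_G².
∂π/∂a_G = 297 − 3a_S − 4a_G = 0, so a_G = 74.25 − 0.75a_S.
At a_S = 53: a_G = 74.25 − 0.75·53 = 34.5.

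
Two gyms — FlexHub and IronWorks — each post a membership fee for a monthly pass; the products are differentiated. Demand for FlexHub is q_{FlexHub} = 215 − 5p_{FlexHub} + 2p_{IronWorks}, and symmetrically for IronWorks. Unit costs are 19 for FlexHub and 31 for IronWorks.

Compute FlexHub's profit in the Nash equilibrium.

2205

FlexHub's profit: π = (p_{FlexHub} − 19)(215 − 5p_{FlexHub} + 2p_{IronWorks}).
∂π/∂p_{FlexHub} = 310 − 10p_{FlexHub} + 2p_{IronWorks} = 0 ⇒ p_{FlexHub} = 31 + 0.2p_{IronWorks}.
Similarly p_{IronWorks} = 37 + 0.2p_{FlexHub}.
Substituting the second reaction function into the first: p_{FlexHub} = 31 + 0.2(37 + 0.2p_{FlexHub}), which gives 0.96p_{FlexHub} = 38.4 ⇒ p_{FlexHub} = 40.
Then p_{IronWorks} = 37 + 0.2·40 = 45.
q_{FlexHub} = 215 − 5·40 + 2·45 = 105.
Profit = (40 − 19)·105 = 2205.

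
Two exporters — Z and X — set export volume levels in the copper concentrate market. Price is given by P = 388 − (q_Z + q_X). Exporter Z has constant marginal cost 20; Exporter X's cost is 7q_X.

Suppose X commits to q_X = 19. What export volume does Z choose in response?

174.5

Exporter Z's profit: π = q_Z(388 − (q_Z + q_X)) − 20q_Z.
∂π/∂q_Z = 368 − 2q_Z − q_X = 0, so q_Z = 184 − 0.5q_X.
At q_X = 19: q_Z = 184 − 0.5·19 = 174.5.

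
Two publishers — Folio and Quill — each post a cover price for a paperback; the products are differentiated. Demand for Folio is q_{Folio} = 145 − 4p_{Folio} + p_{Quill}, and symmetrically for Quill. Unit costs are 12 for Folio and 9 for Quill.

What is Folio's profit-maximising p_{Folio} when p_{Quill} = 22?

Folio's profit: π = (p_{Folio} − 12)(145 − 4p_{Folio} + p_{Quill}).
∂π/∂p_{Folio} = 193 − 8p_{Folio} + p_{Quill} = 0 ⇒ p_{Folio} = 24.125 + 0.125p_{Quill}.
At p_{Quill} = 22: p_{Folio} = 24.125 + 0.125·22 = 26.875.

26.875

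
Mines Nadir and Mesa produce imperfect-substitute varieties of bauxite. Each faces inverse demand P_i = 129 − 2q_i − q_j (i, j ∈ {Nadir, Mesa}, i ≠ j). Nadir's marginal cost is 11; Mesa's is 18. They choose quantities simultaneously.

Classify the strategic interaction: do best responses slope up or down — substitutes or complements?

Mine Nadir's profit: π = q_{Nadir}(129 − 2q_{Nadir} − q_{Mesa}) − 11q_{Nadir}.
∂π/∂q_{Nadir} = 118 − 4q_{Nadir} − q_{Mesa} = 0 ⇒ q_{Nadir} = 29.5 − 0.25q_{Mesa}.
The best-response slope dq_{Nadir}/dq_{Mesa} = −0.25 < 0: the reaction function is downward-sloping, so the choices are strategic substitutes.

strategic substitutes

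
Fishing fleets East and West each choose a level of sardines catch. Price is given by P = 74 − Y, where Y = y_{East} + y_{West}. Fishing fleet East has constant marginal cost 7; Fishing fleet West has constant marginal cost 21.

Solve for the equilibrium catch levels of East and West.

Fishing fleet East's profit: π = y_{East}(74 − (y_{East} + y_{West})) − 7y_{East}.
∂π/∂y_{East} = 67 − 2y_{East} − y_{West} = 0, so y_{East} = 33.5 − 0.5y_{West}.
By the same steps for West: y_{West} = 26.5 − 0.5y_{East}.
Plugging y_{West} into East's best response: y_{East} = 33.5 − 0.5(26.5 − 0.5y_{East}) ⇒ 0.75y_{East} = 20.25, so y_{East} = 27.
Then y_{West} = 26.5 − 0.5·27 = 13.

27, 13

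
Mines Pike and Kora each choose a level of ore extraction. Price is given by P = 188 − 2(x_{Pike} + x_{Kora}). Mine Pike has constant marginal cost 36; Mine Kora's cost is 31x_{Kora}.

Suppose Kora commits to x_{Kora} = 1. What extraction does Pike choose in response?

Mine Pike's profit: π = x_{Pike}(188 − 2(x_{Pike} + x_{Kora})) − 36x_{Pike}.
∂π/∂x_{Pike} = 152 − 4x_{Pike} − 2x_{Kora} = 0, so x_{Pike} = 38 − 0.5x_{Kora}.
At x_{Kora} = 1: x_{Pike} = 38 − 0.5·1 = 37.5.

37.5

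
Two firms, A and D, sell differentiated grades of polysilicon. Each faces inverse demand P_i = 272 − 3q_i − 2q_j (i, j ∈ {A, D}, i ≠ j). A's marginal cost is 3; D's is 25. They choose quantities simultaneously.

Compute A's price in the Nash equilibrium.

Firm A's profit: π = q_A(272 − 3q_A − 2q_D) − 3q_A.
∂π/∂q_A = 269 − 6q_A − 2q_D = 0 ⇒ q_A = 269/6 − (1/3)q_D.
Similarly q_D = 247/6 − (1/3)q_A.
Solving the two reaction functions simultaneously: (1 − (−1/3)(−1/3))q_A = 269/6 − (1/3)·(247/6), so (8/9)q_A = 280/9 and q_A = 35.
Then q_D = 247/6 − (1/3)·35 = 29.5.
P_A = 272 − 3·35 − 2·29.5 = 108.

108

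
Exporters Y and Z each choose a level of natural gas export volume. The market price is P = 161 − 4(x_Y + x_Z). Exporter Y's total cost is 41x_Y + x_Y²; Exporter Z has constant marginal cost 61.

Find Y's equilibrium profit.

382.8125

Exporter Y's profit: π = x_Y(161 − 4(x_Y + x_Z)) − 41x_Y − x_Y².
∂π/∂x_Y = 120 − 10x_Y − 4x_Z = 0, so x_Y = 12 − 0.4x_Z.
For Z: ∂π/∂x_Z = 100 − 8x_Z − 4x_Y = 0 ⇒ x_Z = 12.5 − 0.5x_Y.
Solving the two reaction functions simultaneously: (1 − (−0.4)(−0.5))x_Y = 12 − 0.4·12.5, so 0.8x_Y = 7 and x_Y = 8.75.
Then x_Z = 12.5 − 0.5·8.75 = 8.125.
Price P = 161 − 4·16.875 = 93.5.
Y's profit: (93.5 − 41)·8.75 − (8.75)² = 382.8125.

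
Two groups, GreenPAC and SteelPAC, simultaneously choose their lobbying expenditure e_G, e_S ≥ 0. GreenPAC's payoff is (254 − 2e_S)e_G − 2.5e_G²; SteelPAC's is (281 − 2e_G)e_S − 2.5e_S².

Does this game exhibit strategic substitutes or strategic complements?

Expanding GreenPAC's payoff: 254e_G − 2e_Se_G − 2.5e_G².
∂π/∂e_G = 254 − 2e_S − 5e_G = 0, so e_G = 50.8 − 0.4e_S.
The best-response slope de_G/de_S = −0.4 < 0: the reaction function is downward-sloping, so the choices are strategic substitutes.

strategic substitutes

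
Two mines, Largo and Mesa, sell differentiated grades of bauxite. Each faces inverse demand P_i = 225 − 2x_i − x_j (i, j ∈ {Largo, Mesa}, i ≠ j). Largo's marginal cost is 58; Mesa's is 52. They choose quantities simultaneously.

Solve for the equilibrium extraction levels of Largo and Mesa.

33, 35

Mine Largo's profit: π = x_{Largo}(225 − 2x_{Largo} − x_{Mesa}) − 58x_{Largo}.
∂π/∂x_{Largo} = 167 − 4x_{Largo} − x_{Mesa} = 0 ⇒ x_{Largo} = 41.75 − 0.25x_{Mesa}.
Similarly x_{Mesa} = 43.25 − 0.25x_{Largo}.
Substituting the second reaction function into the first: x_{Largo} = 41.75 − 0.25(43.25 − 0.25x_{Largo}), which gives 0.9375x_{Largo} = 30.9375 ⇒ x_{Largo} = 33.
Then x_{Mesa} = 43.25 − 0.25·33 = 35.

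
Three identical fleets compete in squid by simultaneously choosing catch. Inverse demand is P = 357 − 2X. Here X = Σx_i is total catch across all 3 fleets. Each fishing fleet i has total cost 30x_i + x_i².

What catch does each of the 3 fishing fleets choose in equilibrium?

32.7

A representative fishing fleet's profit is π_i = x_i(357 − 2X) − 30x_i − x_i², with X = x_i + Σ_{j≠i} x_j.
First-order condition: 327 − 6x_i − 2Σ_{j≠i} x_j = 0.
With identical fishing fleets, set every x_j = x: then 327 − 6x − 4x = 0, i.e. x = 327/10 = 32.7.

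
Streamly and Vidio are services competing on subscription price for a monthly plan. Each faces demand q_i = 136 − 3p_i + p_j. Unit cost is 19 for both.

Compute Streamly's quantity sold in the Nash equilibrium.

Streamly's profit: π = (p_{Streamly} − 19)(136 − 3p_{Streamly} + p_{Vidio}).
∂π/∂p_{Streamly} = 193 − 6p_{Streamly} + p_{Vidio} = 0 ⇒ p_{Streamly} = 193/6 + (1/6)p_{Vidio}.
The game is symmetric, so in equilibrium p_{Vidio} = p_{Streamly}: the reaction function gives (5/6)p_{Streamly} = 193/6, hence p_{Streamly} = 38.6.
q_{Streamly} = 136 − 3·38.6 + 38.6 = 58.8.

58.8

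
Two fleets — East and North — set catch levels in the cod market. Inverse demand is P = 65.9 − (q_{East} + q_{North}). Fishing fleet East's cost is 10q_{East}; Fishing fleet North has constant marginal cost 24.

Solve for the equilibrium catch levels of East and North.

23.3, 9.3

Fishing fleet East's profit: π = q_{East}(65.9 − (q_{East} + q_{North})) − 10q_{East}.
∂π/∂q_{East} = 55.9 − 2q_{East} − q_{North} = 0, so q_{East} = 27.95 − 0.5q_{North}.
By the same steps for North: q_{North} = 20.95 − 0.5q_{East}.
Solving the two reaction functions simultaneously: (1 − (−0.5)(−0.5))q_{East} = 27.95 − 0.5·20.95, so 0.75q_{East} = 17.475 and q_{East} = 23.3.
Then q_{North} = 20.95 − 0.5·23.3 = 9.3.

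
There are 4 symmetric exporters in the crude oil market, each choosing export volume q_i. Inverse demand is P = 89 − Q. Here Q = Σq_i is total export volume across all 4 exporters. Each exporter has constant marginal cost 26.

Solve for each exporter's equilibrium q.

A representative exporter's profit is π_i = q_i(89 − Q) − 26q_i, with Q = q_i + Σ_{j≠i} q_j.
First-order condition: 63 − 2q_i − Σ_{j≠i} q_j = 0.
With identical exporters, set every q_j = q: then 63 − 2q − 3q = 0, i.e. q = 63/5 = 12.6.

12.6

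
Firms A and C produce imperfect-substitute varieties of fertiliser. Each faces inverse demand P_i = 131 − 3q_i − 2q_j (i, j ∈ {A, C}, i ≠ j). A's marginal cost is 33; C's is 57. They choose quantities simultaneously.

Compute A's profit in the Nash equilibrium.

Firm A's profit: π = q_A(131 − 3q_A − 2q_C) − 33q_A.
∂π/∂q_A = 98 − 6q_A − 2q_C = 0 ⇒ q_A = 49/3 − (1/3)q_C.
Similarly q_C = 37/3 − (1/3)q_A.
Plugging q_C into A's best response: q_A = 49/3 − (1/3)(37/3 − (1/3)q_A) ⇒ (8/9)q_A = 110/9, so q_A = 13.75.
Then q_C = 37/3 − (1/3)·13.75 = 7.75.
P_A = 131 − 3·13.75 − 2·7.75 = 74.25.
Profit = (74.25 − 33)·13.75 = 567.1875.

567.1875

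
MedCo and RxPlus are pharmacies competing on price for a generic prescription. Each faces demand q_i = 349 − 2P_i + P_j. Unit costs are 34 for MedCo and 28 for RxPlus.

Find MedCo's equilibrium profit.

MedCo's profit: π = (P_{MedCo} − 34)(349 − 2P_{MedCo} + P_{RxPlus}).
∂π/∂P_{MedCo} = 417 − 4P_{MedCo} + P_{RxPlus} = 0 ⇒ P_{MedCo} = 104.25 + 0.25P_{RxPlus}.
Similarly P_{RxPlus} = 101.25 + 0.25P_{MedCo}.
Solving the two reaction functions simultaneously: (1 − (0.25)(0.25))P_{MedCo} = 104.25 + 0.25·101.25, so 0.9375P_{MedCo} = 129.5625 and P_{MedCo} = 138.2.
Then P_{RxPlus} = 101.25 + 0.25·138.2 = 135.8.
q_{MedCo} = 349 − 2·138.2 + 135.8 = 208.4.
Profit = (138.2 − 34)·208.4 = 21715.28.

21715.28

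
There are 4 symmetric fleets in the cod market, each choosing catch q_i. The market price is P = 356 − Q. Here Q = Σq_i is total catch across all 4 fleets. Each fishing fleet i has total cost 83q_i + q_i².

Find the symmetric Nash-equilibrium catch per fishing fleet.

A representative fishing fleet's profit is π_i = q_i(356 − Q) − 83q_i − q_i², with Q = q_i + Σ_{j≠i} q_j.
First-order condition: 273 − 4q_i − Σ_{j≠i} q_j = 0.
Imposing symmetry (q_j = q for all j) turns Σ_{j≠i} q_j into 3q, so 273 = 7q and q = 39.

39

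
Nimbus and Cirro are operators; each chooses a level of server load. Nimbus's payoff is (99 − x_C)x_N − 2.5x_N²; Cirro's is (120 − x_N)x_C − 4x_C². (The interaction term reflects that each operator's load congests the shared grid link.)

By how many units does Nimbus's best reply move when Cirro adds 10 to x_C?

-2

Expanding Nimbus's payoff: 99x_N − x_Cx_N − 2.5x_N².
∂π/∂x_N = 99 − x_C − 5x_N = 0, so x_N = 19.8 − 0.2x_C.
The reaction-function slope is −0.2, so a 10-unit rise in x_C moves x_N by −0.2 × 10 = −2. Nimbus's best response falls — the actions are strategic substitutes.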